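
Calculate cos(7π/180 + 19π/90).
cos(7π/180 + 19π/90) = cos 7π/180 cos 19π/90 - sin 7π/180 sin 19π/90 = √2/2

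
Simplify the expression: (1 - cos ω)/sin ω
(1 - cos ω)/sin ω = tan(ω/2) (using Half angle)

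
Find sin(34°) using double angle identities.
sin(34°) = 2 sin 17° cos 17° = 0.5592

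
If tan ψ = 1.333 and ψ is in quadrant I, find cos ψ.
cos ψ = 0.6001 (using tan²ψ + 1 = sec²ψ)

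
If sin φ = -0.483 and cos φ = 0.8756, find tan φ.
tan φ = sin φ / cos φ = -0.5516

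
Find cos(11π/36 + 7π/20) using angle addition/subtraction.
cos(11π/36 + 7π/20) = cos 11π/36 cos 7π/20 - sin 11π/36 sin 7π/20 = -0.4695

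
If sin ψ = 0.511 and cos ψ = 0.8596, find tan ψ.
tan ψ = sin ψ / cos ψ = 0.5945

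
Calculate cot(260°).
cot(260°) = 0.1763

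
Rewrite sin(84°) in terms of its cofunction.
sin(84°) = cos(90° - 84°) = cos(6°)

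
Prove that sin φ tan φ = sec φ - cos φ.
RHS = 1/cos φ - cos φ = (1 - cos²φ)/cos φ = sin²φ/cos φ = sin φ · (sin φ/cos φ) = sin φ tan φ = LHS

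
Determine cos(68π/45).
cos(68π/45) = 0.0349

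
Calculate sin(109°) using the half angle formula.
sin(109°) = √((1 - cos 218°)/2) = 0.9455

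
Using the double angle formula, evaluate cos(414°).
cos(414°) = 2cos²207° - 1 = 0.5878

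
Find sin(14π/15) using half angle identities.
sin(14π/15) = √((1 - cos 28π/15)/2) = 0.2079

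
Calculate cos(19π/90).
cos(19π/90) = 0.788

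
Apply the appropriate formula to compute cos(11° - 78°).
cos(11° - 78°) = cos 11° cos 78° + sin 11° sin 78° = 0.3907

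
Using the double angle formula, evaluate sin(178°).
sin(178°) = 2 sin 89° cos 89° = 0.0349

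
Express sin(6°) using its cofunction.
sin(6°) = cos(90° - 6°) = cos(84°)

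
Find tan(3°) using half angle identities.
tan(3°) = sin 6° / (1 + cos 6°) = 0.05241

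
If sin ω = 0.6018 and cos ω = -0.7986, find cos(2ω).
cos(2ω) = cos²ω - sin²ω = 0.2756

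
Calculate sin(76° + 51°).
sin(76° + 51°) = sin 76° cos 51° + cos 76° sin 51° = 0.7986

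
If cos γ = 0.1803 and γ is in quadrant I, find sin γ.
sin γ = 0.9836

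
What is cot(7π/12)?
cot(7π/12) = -(2-√3)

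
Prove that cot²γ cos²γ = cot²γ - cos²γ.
RHS = cos²γ/sin²γ - cos²γ = cos²γ(1/sin²γ - 1) = cos²γ · (1 - sin²γ)/sin²γ = cos²γ · cos²γ/sin²γ = cos²γ · cot²γ = LHS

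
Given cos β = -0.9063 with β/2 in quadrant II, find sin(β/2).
sin(β/2) = ±√((1 - cos β)/2); positive since β/2 ∈ QII, so sin(β/2) = 0.9763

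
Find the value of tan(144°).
tan(144°) = -0.7265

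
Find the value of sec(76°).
sec(76°) = 4.134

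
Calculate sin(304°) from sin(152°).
sin(304°) = 2 sin 152° cos 152° = -0.829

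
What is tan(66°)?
tan(66°) = 2.246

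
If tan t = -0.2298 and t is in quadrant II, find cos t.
cos t = -0.9746 (using tan²t + 1 = sec²t)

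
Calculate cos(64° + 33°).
cos(64° + 33°) = cos 64° cos 33° - sin 64° sin 33° = -0.1219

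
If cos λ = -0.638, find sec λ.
sec λ = 1/cos λ = -1.567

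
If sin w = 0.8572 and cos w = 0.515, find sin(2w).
sin(2w) = 2 sin w cos w = 0.8829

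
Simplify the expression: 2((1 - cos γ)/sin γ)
2((1 - cos γ)/sin γ) = 2(tan(γ/2)) (using Half angle)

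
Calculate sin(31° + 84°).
sin(31° + 84°) = sin 31° cos 84° + cos 31° sin 84° = 0.9063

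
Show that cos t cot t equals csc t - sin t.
RHS = 1/sin t - sin t = (1 - sin²t)/sin t = cos²t/sin t = cos t · (cos t/sin t) = cos t cot t = LHS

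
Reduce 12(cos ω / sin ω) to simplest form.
12(cos ω / sin ω) = 12(cot ω) (using Quotient identity)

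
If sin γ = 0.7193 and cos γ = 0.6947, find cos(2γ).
cos(2γ) = cos²γ - sin²γ = -0.03478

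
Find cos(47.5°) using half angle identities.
cos(47.5°) = √((1 + cos 95°)/2) = 0.6756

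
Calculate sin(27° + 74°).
sin(27° + 74°) = sin 27° cos 74° + cos 27° sin 74° = 0.9816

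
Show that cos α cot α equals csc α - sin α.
RHS = 1/sin α - sin α = (1 - sin²α)/sin α = cos²α/sin α = cos α · (cos α/sin α) = cos α cot α = LHS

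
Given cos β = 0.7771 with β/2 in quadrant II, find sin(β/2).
sin(β/2) = ±√((1 - cos β)/2); positive since β/2 ∈ QII, so sin(β/2) = 0.3338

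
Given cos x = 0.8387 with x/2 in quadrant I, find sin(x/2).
sin(x/2) = ±√((1 - cos x)/2); positive since x/2 ∈ QI, so sin(x/2) = 0.284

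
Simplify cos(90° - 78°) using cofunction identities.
cos(90° - 78°) = sin(78°)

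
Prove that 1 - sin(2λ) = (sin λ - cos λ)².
RHS = sin²λ - 2 sin λ cos λ + cos²λ = (sin²λ + cos²λ) - 2 sin λ cos λ = 1 - sin(2λ) = LHS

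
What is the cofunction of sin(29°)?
sin(29°) = cos(90° - 29°) = cos(61°)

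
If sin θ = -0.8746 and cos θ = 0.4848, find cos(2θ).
cos(2θ) = cos²θ - sin²θ = -0.5299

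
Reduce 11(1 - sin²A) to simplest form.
11(1 - sin²A) = 11(cos²A) (using Pythagorean identity)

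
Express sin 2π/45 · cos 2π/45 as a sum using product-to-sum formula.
sin 2π/45 cos 2π/45 = (1/2)[sin(2π/45+2π/45) + sin(2π/45-2π/45)]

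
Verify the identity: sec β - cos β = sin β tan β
LHS = 1/cos β - cos β = (1 - cos²β)/cos β = sin²β/cos β = sin β · (sin β/cos β) = sin β tan β = RHS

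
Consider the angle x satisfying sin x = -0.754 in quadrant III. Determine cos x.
cos x = ±√(1 - sin²x) = -0.6569 (negative in QIII)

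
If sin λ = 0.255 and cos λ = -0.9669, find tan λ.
tan λ = sin λ / cos λ = -0.2637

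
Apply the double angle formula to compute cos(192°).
cos(192°) = cos²96° - sin²96° = -0.9781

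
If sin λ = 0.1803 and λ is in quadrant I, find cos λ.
cos λ = 0.9836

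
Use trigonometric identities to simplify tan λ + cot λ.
tan λ + cot λ = sec λ csc λ (using Quotient identities)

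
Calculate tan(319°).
tan(319°) = -0.8693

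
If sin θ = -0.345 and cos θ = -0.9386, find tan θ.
tan θ = sin θ / cos θ = 0.3676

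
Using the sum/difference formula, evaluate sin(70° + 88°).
sin(70° + 88°) = sin 70° cos 88° + cos 70° sin 88° = 0.3746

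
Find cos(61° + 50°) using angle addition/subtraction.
cos(61° + 50°) = cos 61° cos 50° - sin 61° sin 50° = -0.3584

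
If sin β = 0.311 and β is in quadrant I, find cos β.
cos β = 0.9504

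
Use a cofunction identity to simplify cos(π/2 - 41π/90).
cos(π/2 - 41π/90) = sin(41π/90)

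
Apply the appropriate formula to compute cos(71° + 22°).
cos(71° + 22°) = cos 71° cos 22° - sin 71° sin 22° = -0.05234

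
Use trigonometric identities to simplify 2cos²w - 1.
2cos²w - 1 = cos(2w) (using Double angle)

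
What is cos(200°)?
cos(200°) = -0.9397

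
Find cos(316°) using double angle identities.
cos(316°) = cos²158° - sin²158° = 0.7193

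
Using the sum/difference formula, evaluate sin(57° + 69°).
sin(57° + 69°) = sin 57° cos 69° + cos 57° sin 69° = 0.809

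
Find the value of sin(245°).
sin(245°) = -0.9063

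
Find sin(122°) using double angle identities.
sin(122°) = 2 sin 61° cos 61° = 0.848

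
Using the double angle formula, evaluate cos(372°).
cos(372°) = cos²186° - sin²186° = 0.9781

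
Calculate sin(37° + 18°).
sin(37° + 18°) = sin 37° cos 18° + cos 37° sin 18° = 0.8192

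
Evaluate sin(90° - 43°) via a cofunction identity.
sin(90° - 43°) = cos(43°) = 0.7314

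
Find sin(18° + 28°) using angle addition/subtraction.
sin(18° + 28°) = sin 18° cos 28° + cos 18° sin 28° = 0.7193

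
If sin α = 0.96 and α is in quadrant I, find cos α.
cos α = 0.28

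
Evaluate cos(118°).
cos(118°) = -0.4695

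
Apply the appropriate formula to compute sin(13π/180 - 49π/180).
sin(13π/180 - 49π/180) = sin 13π/180 cos 49π/180 - cos 13π/180 sin 49π/180 = -0.5878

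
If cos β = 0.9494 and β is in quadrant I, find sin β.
sin β = 0.3141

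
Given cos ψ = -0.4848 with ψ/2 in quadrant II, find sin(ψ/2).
sin(ψ/2) = ±√((1 - cos ψ)/2); positive since ψ/2 ∈ QII, so sin(ψ/2) = 0.8616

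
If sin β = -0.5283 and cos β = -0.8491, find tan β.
tan β = sin β / cos β = 0.6222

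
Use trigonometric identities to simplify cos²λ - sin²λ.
cos²λ - sin²λ = cos(2λ) (using Double angle)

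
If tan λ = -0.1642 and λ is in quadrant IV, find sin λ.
sin λ = -0.162 (using tan²λ + 1 = sec²λ)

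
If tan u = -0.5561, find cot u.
cot u = 1/tan u = -1.798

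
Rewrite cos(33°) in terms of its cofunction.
cos(33°) = sin(90° - 33°) = sin(57°)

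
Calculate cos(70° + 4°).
cos(70° + 4°) = cos 70° cos 4° - sin 70° sin 4° = 0.2756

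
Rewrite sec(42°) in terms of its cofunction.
sec(42°) = csc(90° - 42°) = csc(48°)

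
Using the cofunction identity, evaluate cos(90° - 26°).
cos(90° - 26°) = sin(26°) = 0.4384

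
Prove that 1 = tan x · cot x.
RHS = (sin x/cos x) · (cos x/sin x) = 1 = LHS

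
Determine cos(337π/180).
cos(337π/180) = 0.9205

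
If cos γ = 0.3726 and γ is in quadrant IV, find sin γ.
sin γ = -0.928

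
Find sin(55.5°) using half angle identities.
sin(55.5°) = √((1 - cos 111°)/2) = 0.8241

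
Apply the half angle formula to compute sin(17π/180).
sin(17π/180) = √((1 - cos 17π/90)/2) = 0.2924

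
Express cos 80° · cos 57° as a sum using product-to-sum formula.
cos 80° cos 57° = (1/2)[cos(80°-57°) + cos(80°+57°)]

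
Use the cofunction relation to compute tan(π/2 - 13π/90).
tan(π/2 - 13π/90) = cot(13π/90) = 2.05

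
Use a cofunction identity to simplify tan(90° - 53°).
tan(90° - 53°) = cot(53°)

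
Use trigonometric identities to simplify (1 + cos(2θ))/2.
(1 + cos(2θ))/2 = cos²θ (using Power reduction)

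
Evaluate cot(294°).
cot(294°) = -0.4452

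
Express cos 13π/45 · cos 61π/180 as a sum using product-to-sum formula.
cos 13π/45 cos 61π/180 = (1/2)[cos(13π/45-61π/180) + cos(13π/45+61π/180)]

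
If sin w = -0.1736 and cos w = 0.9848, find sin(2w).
sin(2w) = 2 sin w cos w = -0.3419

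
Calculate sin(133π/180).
sin(133π/180) = 0.7314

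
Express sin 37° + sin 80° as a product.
sin 37° + sin 80° = 2 sin(58.5°) cos(-21.5°)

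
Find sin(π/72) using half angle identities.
sin(π/72) = √((1 - cos π/36)/2) = 0.04362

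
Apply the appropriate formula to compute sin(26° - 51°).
sin(26° - 51°) = sin 26° cos 51° - cos 26° sin 51° = -0.4226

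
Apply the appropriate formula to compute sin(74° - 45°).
sin(74° - 45°) = sin 74° cos 45° - cos 74° sin 45° = 0.4848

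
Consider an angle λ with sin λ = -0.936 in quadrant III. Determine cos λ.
cos λ = ±√(1 - sin²λ) = -0.352 (negative in QIII)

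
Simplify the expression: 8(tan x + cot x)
8(tan x + cot x) = 8(sec x csc x) (using Quotient identities)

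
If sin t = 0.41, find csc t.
csc t = 1/sin t = 2.439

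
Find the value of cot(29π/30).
cot(29π/30) = -9.514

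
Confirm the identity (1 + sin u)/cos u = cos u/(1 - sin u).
LHS = (1 + sin u)(1 - sin u) / (cos u(1 - sin u)) = (1 - sin²u) / (cos u(1 - sin u)) = cos²u / (cos u(1 - sin u)) = cos u/(1 - sin u) = RHS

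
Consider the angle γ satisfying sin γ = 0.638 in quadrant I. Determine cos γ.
cos γ = √(1 - sin²γ) = 0.77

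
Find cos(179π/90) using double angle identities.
cos(179π/90) = 1 - 2sin²179π/180 = 0.9994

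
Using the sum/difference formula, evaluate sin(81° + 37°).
sin(81° + 37°) = sin 81° cos 37° + cos 81° sin 37° = 0.8829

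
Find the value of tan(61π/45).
tan(61π/45) = 2.05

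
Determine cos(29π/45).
cos(29π/45) = -0.4384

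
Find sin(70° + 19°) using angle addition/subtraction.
sin(70° + 19°) = sin 70° cos 19° + cos 70° sin 19° = 0.9998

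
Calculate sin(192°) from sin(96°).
sin(192°) = 2 sin 96° cos 96° = -0.2079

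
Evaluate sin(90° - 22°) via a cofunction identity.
sin(90° - 22°) = cos(22°) = 0.9272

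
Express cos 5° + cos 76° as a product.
cos 5° + cos 76° = 2 cos(40.5°) cos(-35.5°)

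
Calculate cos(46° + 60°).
cos(46° + 60°) = cos 46° cos 60° - sin 46° sin 60° = -0.2756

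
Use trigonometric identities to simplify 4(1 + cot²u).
4(1 + cot²u) = 4(csc²u) (using Pythagorean identity)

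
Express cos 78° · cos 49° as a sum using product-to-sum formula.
cos 78° cos 49° = (1/2)[cos(78°-49°) + cos(78°+49°)]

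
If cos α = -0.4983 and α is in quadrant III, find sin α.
sin α = -0.867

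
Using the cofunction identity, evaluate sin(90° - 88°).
sin(90° - 88°) = cos(88°) = 0.0349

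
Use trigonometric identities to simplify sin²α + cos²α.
sin²α + cos²α = 1 (using Pythagorean identity)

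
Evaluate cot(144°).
cot(144°) = -1.376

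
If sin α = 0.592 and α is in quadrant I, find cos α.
cos α = 0.8059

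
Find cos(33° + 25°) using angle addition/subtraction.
cos(33° + 25°) = cos 33° cos 25° - sin 33° sin 25° = 0.5299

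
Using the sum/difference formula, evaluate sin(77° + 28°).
sin(77° + 28°) = sin 77° cos 28° + cos 77° sin 28° = (√6+√2)/4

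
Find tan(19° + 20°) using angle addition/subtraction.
tan(19° + 20°) = (tan 19° + tan 20°)/(1 - tan 19° tan 20°) = 0.8098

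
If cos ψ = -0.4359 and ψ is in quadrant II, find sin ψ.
sin ψ = 0.9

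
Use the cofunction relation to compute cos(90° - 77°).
cos(90° - 77°) = sin(77°) = 0.9744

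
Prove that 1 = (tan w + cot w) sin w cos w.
RHS = (sin w/cos w + cos w/sin w) sin w cos w = ((sin²w + cos²w)/(sin w cos w)) · sin w cos w = sin²w + cos²w = 1 = LHS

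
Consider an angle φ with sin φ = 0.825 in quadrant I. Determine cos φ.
cos φ = √(1 - sin²φ) = 0.5651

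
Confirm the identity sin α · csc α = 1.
LHS = sin α · (1/sin α) = 1 = RHS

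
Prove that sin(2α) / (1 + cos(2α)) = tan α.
LHS = 2 sin α cos α / (2cos²α) = sin α/cos α = tan α = RHS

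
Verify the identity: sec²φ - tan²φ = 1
LHS = 1/cos²φ - sin²φ/cos²φ = (1 - sin²φ)/cos²φ = cos²φ/cos²φ = 1 = RHS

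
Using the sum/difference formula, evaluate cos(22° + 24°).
cos(22° + 24°) = cos 22° cos 24° - sin 22° sin 24° = 0.6947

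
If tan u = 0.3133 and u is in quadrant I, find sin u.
sin u = 0.299 (using tan²u + 1 = sec²u)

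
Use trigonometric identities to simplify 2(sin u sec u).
2(sin u sec u) = 2(tan u) (using Reciprocal + quotient)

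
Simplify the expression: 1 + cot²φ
1 + cot²φ = csc²φ (using Pythagorean identity)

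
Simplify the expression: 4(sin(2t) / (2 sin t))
4(sin(2t) / (2 sin t)) = 4(cos t) (using Double angle)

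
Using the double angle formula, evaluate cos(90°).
cos(90°) = cos²45° - sin²45° = 0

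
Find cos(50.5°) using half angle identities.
cos(50.5°) = √((1 + cos 101°)/2) = 0.6361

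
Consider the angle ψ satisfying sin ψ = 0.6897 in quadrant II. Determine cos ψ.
cos ψ = ±√(1 - sin²ψ) = -0.7241 (negative in QII)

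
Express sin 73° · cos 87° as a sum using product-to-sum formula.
sin 73° cos 87° = (1/2)[sin(73°+87°) + sin(73°-87°)]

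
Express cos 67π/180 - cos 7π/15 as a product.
cos 67π/180 - cos 7π/15 = -2 sin(151π/360) sin(-17π/360)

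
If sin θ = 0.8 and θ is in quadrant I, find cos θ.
cos θ = 0.6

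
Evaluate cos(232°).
cos(232°) = -0.6157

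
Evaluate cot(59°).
cot(59°) = 0.6009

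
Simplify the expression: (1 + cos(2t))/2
(1 + cos(2t))/2 = cos²t (using Power reduction)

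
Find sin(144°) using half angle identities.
sin(144°) = √((1 - cos 288°)/2) = 0.5878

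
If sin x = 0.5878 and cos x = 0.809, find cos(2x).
cos(2x) = cos²x - sin²x = 0.309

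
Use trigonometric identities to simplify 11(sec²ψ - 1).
11(sec²ψ - 1) = 11(tan²ψ) (using Pythagorean identity)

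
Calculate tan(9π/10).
tan(9π/10) = -0.3249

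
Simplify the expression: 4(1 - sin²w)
4(1 - sin²w) = 4(cos²w) (using Pythagorean identity)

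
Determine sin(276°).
sin(276°) = -0.9945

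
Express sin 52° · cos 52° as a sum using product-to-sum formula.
sin 52° cos 52° = (1/2)[sin(52°+52°) + sin(52°-52°)]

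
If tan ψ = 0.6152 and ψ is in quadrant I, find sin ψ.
sin ψ = 0.524 (using tan²ψ + 1 = sec²ψ)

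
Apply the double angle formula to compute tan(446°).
tan(446°) = 2 tan 223° / (1 - tan²223°) = 14.3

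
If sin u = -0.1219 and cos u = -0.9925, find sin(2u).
sin(2u) = 2 sin u cos u = 0.242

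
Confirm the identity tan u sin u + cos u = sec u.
LHS = sin²u/cos u + cos u = (sin²u + cos²u)/cos u = 1/cos u = sec u = RHS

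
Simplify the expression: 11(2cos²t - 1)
11(2cos²t - 1) = 11(cos(2t)) (using Double angle)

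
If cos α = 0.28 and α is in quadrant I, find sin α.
sin α = 0.96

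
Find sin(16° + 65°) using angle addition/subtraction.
sin(16° + 65°) = sin 16° cos 65° + cos 16° sin 65° = 0.9877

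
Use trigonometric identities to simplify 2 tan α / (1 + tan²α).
2 tan α / (1 + tan²α) = sin(2α) (using Double angle)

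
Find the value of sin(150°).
sin(150°) = 1/2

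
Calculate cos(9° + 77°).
cos(9° + 77°) = cos 9° cos 77° - sin 9° sin 77° = 0.06976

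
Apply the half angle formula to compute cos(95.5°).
cos(95.5°) = -√((1 + cos 191°)/2) = -0.09585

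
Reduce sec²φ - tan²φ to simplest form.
sec²φ - tan²φ = 1 (using Pythagorean identity)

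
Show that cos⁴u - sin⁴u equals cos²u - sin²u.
LHS = (cos²u - sin²u)(cos²u + sin²u) = (cos²u - sin²u) · 1 = cos²u - sin²u = RHS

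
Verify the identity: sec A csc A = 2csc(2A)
RHS = 2/sin(2A) = 2/(2 sin A cos A) = 1/(sin A cos A) = (1/cos A)(1/sin A) = sec A csc A = LHS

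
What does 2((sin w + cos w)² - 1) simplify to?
2((sin w + cos w)² - 1) = 2(sin(2w)) (using Pythagorean + double angle)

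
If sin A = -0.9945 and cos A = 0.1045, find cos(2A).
cos(2A) = cos²A - sin²A = -0.9781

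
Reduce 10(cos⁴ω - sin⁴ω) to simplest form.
10(cos⁴ω - sin⁴ω) = 10(cos(2ω)) (using Factoring + double angle)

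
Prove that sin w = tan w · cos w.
RHS = (sin w/cos w) · cos w = sin w = LHS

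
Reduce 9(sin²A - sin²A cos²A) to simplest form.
9(sin²A - sin²A cos²A) = 9(sin⁴A) (using Factoring)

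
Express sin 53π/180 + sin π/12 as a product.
sin 53π/180 + sin π/12 = 2 sin(17π/90) cos(19π/180)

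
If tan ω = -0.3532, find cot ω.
cot ω = 1/tan ω = -2.831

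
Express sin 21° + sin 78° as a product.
sin 21° + sin 78° = 2 sin(49.5°) cos(-28.5°)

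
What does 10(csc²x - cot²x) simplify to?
10(csc²x - cot²x) = 10 (using Pythagorean identity)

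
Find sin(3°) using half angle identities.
sin(3°) = √((1 - cos 6°)/2) = 0.05234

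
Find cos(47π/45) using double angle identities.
cos(47π/45) = cos²47π/90 - sin²47π/90 = -0.9903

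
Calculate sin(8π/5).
sin(8π/5) = -0.9511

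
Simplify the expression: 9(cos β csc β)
9(cos β csc β) = 9(cot β) (using Reciprocal + quotient)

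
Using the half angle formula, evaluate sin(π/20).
sin(π/20) = √((1 - cos π/10)/2) = 0.1564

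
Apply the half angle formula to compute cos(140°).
cos(140°) = -√((1 + cos 280°)/2) = -0.766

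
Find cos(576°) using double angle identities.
cos(576°) = cos²288° - sin²288° = -0.809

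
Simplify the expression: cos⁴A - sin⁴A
cos⁴A - sin⁴A = cos(2A) (using Factoring + double angle)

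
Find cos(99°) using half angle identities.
cos(99°) = -√((1 + cos 198°)/2) = -0.1564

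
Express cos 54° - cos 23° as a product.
cos 54° - cos 23° = -2 sin(38.5°) sin(15.5°)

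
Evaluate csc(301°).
csc(301°) = -1.167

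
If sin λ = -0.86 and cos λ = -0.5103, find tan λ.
tan λ = sin λ / cos λ = 1.685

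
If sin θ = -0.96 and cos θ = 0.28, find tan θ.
tan θ = sin θ / cos θ = -3.429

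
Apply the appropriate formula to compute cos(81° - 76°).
cos(81° - 76°) = cos 81° cos 76° + sin 81° sin 76° = 0.9962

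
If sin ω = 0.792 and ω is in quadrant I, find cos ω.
cos ω = 0.6105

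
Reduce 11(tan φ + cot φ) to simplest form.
11(tan φ + cot φ) = 11(sec φ csc φ) (using Quotient identities)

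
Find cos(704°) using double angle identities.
cos(704°) = cos²352° - sin²352° = 0.9613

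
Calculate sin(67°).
sin(67°) = 0.9205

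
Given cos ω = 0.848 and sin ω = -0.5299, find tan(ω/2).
tan(ω/2) = sin ω / (1 + cos ω) = -0.2867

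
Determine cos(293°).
cos(293°) = 0.3907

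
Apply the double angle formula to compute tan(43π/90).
tan(43π/90) = 2 tan 43π/180 / (1 - tan²43π/180) = 14.3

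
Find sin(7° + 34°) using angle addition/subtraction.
sin(7° + 34°) = sin 7° cos 34° + cos 7° sin 34° = 0.6561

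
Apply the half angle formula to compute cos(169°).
cos(169°) = -√((1 + cos 338°)/2) = -0.9816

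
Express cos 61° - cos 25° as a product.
cos 61° - cos 25° = -2 sin(43°) sin(18°)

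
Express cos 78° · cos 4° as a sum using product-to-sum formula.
cos 78° cos 4° = (1/2)[cos(78°-4°) + cos(78°+4°)]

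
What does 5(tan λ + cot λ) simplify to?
5(tan λ + cot λ) = 5(sec λ csc λ) (using Quotient identities)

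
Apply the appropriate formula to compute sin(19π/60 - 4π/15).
sin(19π/60 - 4π/15) = sin 19π/60 cos 4π/15 - cos 19π/60 sin 4π/15 = 0.1564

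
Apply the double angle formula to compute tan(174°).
tan(174°) = 2 tan 87° / (1 - tan²87°) = -0.1051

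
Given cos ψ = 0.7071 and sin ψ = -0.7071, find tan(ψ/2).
tan(ψ/2) = sin ψ / (1 + cos ψ) = -0.4142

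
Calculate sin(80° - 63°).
sin(80° - 63°) = sin 80° cos 63° - cos 80° sin 63° = 0.2924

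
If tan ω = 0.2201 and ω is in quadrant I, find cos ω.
cos ω = 0.9766 (using tan²ω + 1 = sec²ω)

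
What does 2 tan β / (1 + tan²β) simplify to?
2 tan β / (1 + tan²β) = sin(2β) (using Double angle)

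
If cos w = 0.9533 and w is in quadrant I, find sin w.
sin w = 0.302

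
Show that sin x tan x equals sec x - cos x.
RHS = 1/cos x - cos x = (1 - cos²x)/cos x = sin²x/cos x = sin x · (sin x/cos x) = sin x tan x = LHS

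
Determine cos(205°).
cos(205°) = -0.9063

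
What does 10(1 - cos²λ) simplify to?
10(1 - cos²λ) = 10(sin²λ) (using Pythagorean identity)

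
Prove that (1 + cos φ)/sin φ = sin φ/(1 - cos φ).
RHS = sin φ(1 + cos φ) / ((1 - cos φ)(1 + cos φ)) = sin φ(1 + cos φ) / (1 - cos²φ) = sin φ(1 + cos φ) / sin²φ = (1 + cos φ)/sin φ = LHS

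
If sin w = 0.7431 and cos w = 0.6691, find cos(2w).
cos(2w) = cos²w - sin²w = -0.1045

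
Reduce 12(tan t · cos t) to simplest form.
12(tan t · cos t) = 12(sin t) (using Quotient identity)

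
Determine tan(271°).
tan(271°) = -57.29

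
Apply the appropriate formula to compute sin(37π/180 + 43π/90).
sin(37π/180 + 43π/90) = sin 37π/180 cos 43π/90 + cos 37π/180 sin 43π/90 = 0.8387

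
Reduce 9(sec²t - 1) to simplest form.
9(sec²t - 1) = 9(tan²t) (using Pythagorean identity)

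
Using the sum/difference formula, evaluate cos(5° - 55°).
cos(5° - 55°) = cos 5° cos 55° + sin 5° sin 55° = 0.6428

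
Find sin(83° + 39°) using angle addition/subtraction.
sin(83° + 39°) = sin 83° cos 39° + cos 83° sin 39° = 0.848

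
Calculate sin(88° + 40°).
sin(88° + 40°) = sin 88° cos 40° + cos 88° sin 40° = 0.788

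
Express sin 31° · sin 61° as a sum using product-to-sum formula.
sin 31° sin 61° = (1/2)[cos(31°-61°) - cos(31°+61°)]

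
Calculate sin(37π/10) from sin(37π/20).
sin(37π/10) = 2 sin 37π/20 cos 37π/20 = -0.809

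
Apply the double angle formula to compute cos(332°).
cos(332°) = cos²166° - sin²166° = 0.8829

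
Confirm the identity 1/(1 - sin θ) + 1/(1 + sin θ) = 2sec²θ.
LHS = [(1 + sin θ) + (1 - sin θ)] / [(1 - sin θ)(1 + sin θ)] = 2/(1 - sin²θ) = 2/cos²θ = 2sec²θ = RHS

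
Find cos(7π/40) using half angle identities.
cos(7π/40) = √((1 + cos 7π/20)/2) = 0.8526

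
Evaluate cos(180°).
cos(180°) = -1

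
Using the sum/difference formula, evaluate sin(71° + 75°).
sin(71° + 75°) = sin 71° cos 75° + cos 71° sin 75° = 0.5592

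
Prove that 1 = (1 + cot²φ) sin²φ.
RHS = csc²φ · sin²φ = (1/sin²φ) · sin²φ = 1 = LHS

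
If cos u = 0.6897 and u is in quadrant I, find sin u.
sin u = 0.7241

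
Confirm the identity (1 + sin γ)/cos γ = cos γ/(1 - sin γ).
LHS = (1 + sin γ)(1 - sin γ) / (cos γ(1 - sin γ)) = (1 - sin²γ) / (cos γ(1 - sin γ)) = cos²γ / (cos γ(1 - sin γ)) = cos γ/(1 - sin γ) = RHS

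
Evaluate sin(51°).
sin(51°) = 0.7771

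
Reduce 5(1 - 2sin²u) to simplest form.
5(1 - 2sin²u) = 5(cos(2u)) (using Double angle)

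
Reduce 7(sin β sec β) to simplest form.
7(sin β sec β) = 7(tan β) (using Reciprocal + quotient)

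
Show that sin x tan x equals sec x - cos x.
RHS = 1/cos x - cos x = (1 - cos²x)/cos x = sin²x/cos x = sin x · (sin x/cos x) = sin x tan x = LHS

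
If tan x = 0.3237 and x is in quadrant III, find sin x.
sin x = -0.308 (using tan²x + 1 = sec²x)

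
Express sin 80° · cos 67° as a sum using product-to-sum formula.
sin 80° cos 67° = (1/2)[sin(80°+67°) + sin(80°-67°)]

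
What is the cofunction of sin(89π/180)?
sin(89π/180) = cos(π/2 - 89π/180) = cos(π/180)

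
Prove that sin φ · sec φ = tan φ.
LHS = sin φ · (1/cos φ) = sin φ/cos φ = tan φ = RHS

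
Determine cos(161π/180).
cos(161π/180) = -0.9455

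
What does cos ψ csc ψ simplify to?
cos ψ csc ψ = cot ψ (using Reciprocal + quotient)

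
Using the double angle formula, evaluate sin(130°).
sin(130°) = 2 sin 65° cos 65° = 0.766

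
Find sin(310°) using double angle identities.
sin(310°) = 2 sin 155° cos 155° = -0.766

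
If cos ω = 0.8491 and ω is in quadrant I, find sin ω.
sin ω = 0.5282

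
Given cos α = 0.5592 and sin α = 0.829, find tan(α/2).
tan(α/2) = sin α / (1 + cos α) = 0.5317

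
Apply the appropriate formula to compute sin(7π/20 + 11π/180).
sin(7π/20 + 11π/180) = sin 7π/20 cos 11π/180 + cos 7π/20 sin 11π/180 = 0.9613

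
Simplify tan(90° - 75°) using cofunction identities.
tan(90° - 75°) = cot(75°)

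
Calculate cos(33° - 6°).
cos(33° - 6°) = cos 33° cos 6° + sin 33° sin 6° = 0.891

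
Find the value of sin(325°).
sin(325°) = -0.5736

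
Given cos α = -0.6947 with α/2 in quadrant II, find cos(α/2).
cos(α/2) = ±√((1 + cos α)/2); negative since α/2 ∈ QII, so cos(α/2) = -0.3907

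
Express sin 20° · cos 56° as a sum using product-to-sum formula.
sin 20° cos 56° = (1/2)[sin(20°+56°) + sin(20°-56°)]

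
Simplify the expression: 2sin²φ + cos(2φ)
2sin²φ + cos(2φ) = 1 (using Double angle)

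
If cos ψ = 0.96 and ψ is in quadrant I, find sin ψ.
sin ψ = 0.28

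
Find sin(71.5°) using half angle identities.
sin(71.5°) = √((1 - cos 143°)/2) = 0.9483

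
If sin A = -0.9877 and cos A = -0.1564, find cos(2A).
cos(2A) = cos²A - sin²A = -0.9511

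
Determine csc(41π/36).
csc(41π/36) = -2.366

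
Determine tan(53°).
tan(53°) = 1.327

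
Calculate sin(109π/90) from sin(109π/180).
sin(109π/90) = 2 sin 109π/180 cos 109π/180 = -0.6157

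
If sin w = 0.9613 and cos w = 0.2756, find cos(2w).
cos(2w) = cos²w - sin²w = -0.8481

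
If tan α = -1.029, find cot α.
cot α = 1/tan α = -0.9718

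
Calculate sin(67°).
sin(67°) = 0.9205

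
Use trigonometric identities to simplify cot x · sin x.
cot x · sin x = cos x (using Quotient identity)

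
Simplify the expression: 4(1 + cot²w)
4(1 + cot²w) = 4(csc²w) (using Pythagorean identity)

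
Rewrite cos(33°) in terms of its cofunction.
cos(33°) = sin(90° - 33°) = sin(57°)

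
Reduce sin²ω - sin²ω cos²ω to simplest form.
sin²ω - sin²ω cos²ω = sin⁴ω (using Factoring)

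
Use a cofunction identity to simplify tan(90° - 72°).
tan(90° - 72°) = cot(72°)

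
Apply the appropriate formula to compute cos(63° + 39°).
cos(63° + 39°) = cos 63° cos 39° - sin 63° sin 39° = -0.2079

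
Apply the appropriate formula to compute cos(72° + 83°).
cos(72° + 83°) = cos 72° cos 83° - sin 72° sin 83° = -0.9063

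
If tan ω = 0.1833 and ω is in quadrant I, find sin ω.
sin ω = 0.1803 (using tan²ω + 1 = sec²ω)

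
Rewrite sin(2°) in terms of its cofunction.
sin(2°) = cos(90° - 2°) = cos(88°)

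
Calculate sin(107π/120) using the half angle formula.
sin(107π/120) = √((1 - cos 107π/60)/2) = 0.3338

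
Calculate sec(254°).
sec(254°) = -3.628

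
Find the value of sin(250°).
sin(250°) = -0.9397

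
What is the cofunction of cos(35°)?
cos(35°) = sin(90° - 35°) = sin(55°)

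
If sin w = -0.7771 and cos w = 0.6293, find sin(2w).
sin(2w) = 2 sin w cos w = -0.9781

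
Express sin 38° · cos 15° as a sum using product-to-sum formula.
sin 38° cos 15° = (1/2)[sin(38°+15°) + sin(38°-15°)]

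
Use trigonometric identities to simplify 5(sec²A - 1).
5(sec²A - 1) = 5(tan²A) (using Pythagorean identity)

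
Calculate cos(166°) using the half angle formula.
cos(166°) = -√((1 + cos 332°)/2) = -0.9703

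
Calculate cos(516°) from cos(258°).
cos(516°) = cos²258° - sin²258° = -0.9135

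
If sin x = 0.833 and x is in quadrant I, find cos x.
cos x = 0.5533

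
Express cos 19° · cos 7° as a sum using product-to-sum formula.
cos 19° cos 7° = (1/2)[cos(19°-7°) + cos(19°+7°)]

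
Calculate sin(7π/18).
sin(7π/18) = 0.9397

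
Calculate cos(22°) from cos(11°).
cos(22°) = cos²11° - sin²11° = 0.9272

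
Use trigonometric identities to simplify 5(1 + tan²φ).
5(1 + tan²φ) = 5(sec²φ) (using Pythagorean identity)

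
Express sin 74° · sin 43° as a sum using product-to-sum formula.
sin 74° sin 43° = (1/2)[cos(74°-43°) - cos(74°+43°)]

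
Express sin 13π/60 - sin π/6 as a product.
sin 13π/60 - sin π/6 = 2 cos(23π/120) sin(π/40)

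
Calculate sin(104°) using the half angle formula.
sin(104°) = √((1 - cos 208°)/2) = 0.9703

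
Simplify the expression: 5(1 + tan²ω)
5(1 + tan²ω) = 5(sec²ω) (using Pythagorean identity)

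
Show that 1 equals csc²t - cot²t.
RHS = 1/sin²t - cos²t/sin²t = (1 - cos²t)/sin²t = sin²t/sin²t = 1 = LHS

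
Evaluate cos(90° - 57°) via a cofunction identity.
cos(90° - 57°) = sin(57°) = 0.8387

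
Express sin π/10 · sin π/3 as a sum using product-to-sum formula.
sin π/10 sin π/3 = (1/2)[cos(π/10-π/3) - cos(π/10+π/3)]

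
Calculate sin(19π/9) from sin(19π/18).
sin(19π/9) = 2 sin 19π/18 cos 19π/18 = 0.342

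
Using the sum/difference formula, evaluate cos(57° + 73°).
cos(57° + 73°) = cos 57° cos 73° - sin 57° sin 73° = -0.6428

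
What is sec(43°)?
sec(43°) = 1.367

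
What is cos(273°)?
cos(273°) = 0.05234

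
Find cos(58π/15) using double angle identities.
cos(58π/15) = cos²29π/15 - sin²29π/15 = 0.9135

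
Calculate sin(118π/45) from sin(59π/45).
sin(118π/45) = 2 sin 59π/45 cos 59π/45 = 0.9272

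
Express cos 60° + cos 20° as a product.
cos 60° + cos 20° = 2 cos(40°) cos(20°)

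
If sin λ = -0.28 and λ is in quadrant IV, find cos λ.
cos λ = 0.96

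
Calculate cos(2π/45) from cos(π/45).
cos(2π/45) = cos²π/45 - sin²π/45 = 0.9903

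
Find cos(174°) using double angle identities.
cos(174°) = cos²87° - sin²87° = -0.9945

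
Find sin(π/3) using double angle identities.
sin(π/3) = 2 sin π/6 cos π/6 = √3/2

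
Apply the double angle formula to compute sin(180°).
sin(180°) = 2 sin 90° cos 90° = 0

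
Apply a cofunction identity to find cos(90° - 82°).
cos(90° - 82°) = sin(82°) = 0.9903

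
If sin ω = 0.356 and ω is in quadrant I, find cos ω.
cos ω = 0.9345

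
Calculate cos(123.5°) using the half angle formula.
cos(123.5°) = -√((1 + cos 247°)/2) = -0.5519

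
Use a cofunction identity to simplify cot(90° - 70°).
cot(90° - 70°) = tan(70°)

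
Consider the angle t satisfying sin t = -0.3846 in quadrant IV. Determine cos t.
cos t = √(1 - sin²t) = 0.9231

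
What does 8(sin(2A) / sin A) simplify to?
8(sin(2A) / sin A) = 8(2 cos A) (using Double angle)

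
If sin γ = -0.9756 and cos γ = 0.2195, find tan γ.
tan γ = sin γ / cos γ = -4.445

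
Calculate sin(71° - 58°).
sin(71° - 58°) = sin 71° cos 58° - cos 71° sin 58° = 0.225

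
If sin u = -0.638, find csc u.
csc u = 1/sin u = -1.567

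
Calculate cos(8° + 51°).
cos(8° + 51°) = cos 8° cos 51° - sin 8° sin 51° = 0.515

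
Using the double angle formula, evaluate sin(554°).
sin(554°) = 2 sin 277° cos 277° = -0.2419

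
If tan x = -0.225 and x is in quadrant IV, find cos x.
cos x = 0.9756 (using tan²x + 1 = sec²x)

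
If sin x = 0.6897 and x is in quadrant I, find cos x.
cos x = 0.7241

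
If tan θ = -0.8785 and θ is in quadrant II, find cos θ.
cos θ = -0.7513 (using tan²θ + 1 = sec²θ)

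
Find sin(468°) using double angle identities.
sin(468°) = 2 sin 234° cos 234° = 0.9511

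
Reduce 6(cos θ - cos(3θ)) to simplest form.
6(cos θ - cos(3θ)) = 6(2 sin(2θ) sin θ) (using Sum-to-product)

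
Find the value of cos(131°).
cos(131°) = -0.6561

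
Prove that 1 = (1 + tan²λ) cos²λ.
RHS = sec²λ · cos²λ = (1/cos²λ) · cos²λ = 1 = LHS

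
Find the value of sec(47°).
sec(47°) = 1.466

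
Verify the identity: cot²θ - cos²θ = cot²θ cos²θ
LHS = cos²θ/sin²θ - cos²θ = cos²θ(1/sin²θ - 1) = cos²θ · (1 - sin²θ)/sin²θ = cos²θ · cos²θ/sin²θ = cos²θ · cot²θ = RHS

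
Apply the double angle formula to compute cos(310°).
cos(310°) = cos²155° - sin²155° = 0.6428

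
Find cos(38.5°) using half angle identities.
cos(38.5°) = √((1 + cos 77°)/2) = 0.7826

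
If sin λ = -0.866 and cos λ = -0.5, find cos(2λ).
cos(2λ) = cos²λ - sin²λ = -0.5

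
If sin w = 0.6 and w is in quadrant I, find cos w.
cos w = 0.8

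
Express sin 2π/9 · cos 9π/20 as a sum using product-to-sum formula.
sin 2π/9 cos 9π/20 = (1/2)[sin(2π/9+9π/20) + sin(2π/9-9π/20)]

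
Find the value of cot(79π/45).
cot(79π/45) = -1.036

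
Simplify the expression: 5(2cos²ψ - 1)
5(2cos²ψ - 1) = 5(cos(2ψ)) (using Double angle)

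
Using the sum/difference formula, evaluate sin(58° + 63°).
sin(58° + 63°) = sin 58° cos 63° + cos 58° sin 63° = 0.8572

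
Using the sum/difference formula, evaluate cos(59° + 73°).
cos(59° + 73°) = cos 59° cos 73° - sin 59° sin 73° = -0.6691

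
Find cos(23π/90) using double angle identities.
cos(23π/90) = cos²23π/180 - sin²23π/180 = 0.6947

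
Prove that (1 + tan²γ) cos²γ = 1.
LHS = sec²γ · cos²γ = (1/cos²γ) · cos²γ = 1 = RHS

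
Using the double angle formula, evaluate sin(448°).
sin(448°) = 2 sin 224° cos 224° = 0.9994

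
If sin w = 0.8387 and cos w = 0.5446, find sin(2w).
sin(2w) = 2 sin w cos w = 0.9135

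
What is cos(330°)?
cos(330°) = √3/2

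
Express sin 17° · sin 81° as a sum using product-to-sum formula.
sin 17° sin 81° = (1/2)[cos(17°-81°) - cos(17°+81°)]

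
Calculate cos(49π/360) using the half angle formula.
cos(49π/360) = √((1 + cos 49π/180)/2) = 0.91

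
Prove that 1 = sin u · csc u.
RHS = sin u · (1/sin u) = 1 = LHS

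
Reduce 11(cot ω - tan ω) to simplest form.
11(cot ω - tan ω) = 11(2 cot(2ω)) (using Double angle)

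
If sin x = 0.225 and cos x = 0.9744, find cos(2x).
cos(2x) = cos²x - sin²x = 0.8988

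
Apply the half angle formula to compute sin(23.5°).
sin(23.5°) = √((1 - cos 47°)/2) = 0.3987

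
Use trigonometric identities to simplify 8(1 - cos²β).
8(1 - cos²β) = 8(sin²β) (using Pythagorean identity)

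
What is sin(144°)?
sin(144°) = 0.5878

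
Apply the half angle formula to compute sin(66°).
sin(66°) = √((1 - cos 132°)/2) = 0.9135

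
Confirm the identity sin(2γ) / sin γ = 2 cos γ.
LHS = 2 sin γ cos γ / sin γ = 2 cos γ = RHS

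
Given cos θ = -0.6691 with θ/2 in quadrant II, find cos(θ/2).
cos(θ/2) = ±√((1 + cos θ)/2); negative since θ/2 ∈ QII, so cos(θ/2) = -0.4068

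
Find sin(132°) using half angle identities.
sin(132°) = √((1 - cos 264°)/2) = 0.7431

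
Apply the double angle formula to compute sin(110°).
sin(110°) = 2 sin 55° cos 55° = 0.9397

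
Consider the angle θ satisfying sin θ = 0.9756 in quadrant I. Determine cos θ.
cos θ = √(1 - sin²θ) = 0.2196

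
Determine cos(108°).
cos(108°) = -0.309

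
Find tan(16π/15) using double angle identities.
tan(16π/15) = 2 tan 8π/15 / (1 - tan²8π/15) = 0.2126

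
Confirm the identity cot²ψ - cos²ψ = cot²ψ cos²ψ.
LHS = cos²ψ/sin²ψ - cos²ψ = cos²ψ(1/sin²ψ - 1) = cos²ψ · (1 - sin²ψ)/sin²ψ = cos²ψ · cos²ψ/sin²ψ = cos²ψ · cot²ψ = RHS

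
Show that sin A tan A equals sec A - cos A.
RHS = 1/cos A - cos A = (1 - cos²A)/cos A = sin²A/cos A = sin A · (sin A/cos A) = sin A tan A = LHS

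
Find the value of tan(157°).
tan(157°) = -0.4245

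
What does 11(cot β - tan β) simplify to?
11(cot β - tan β) = 11(2 cot(2β)) (using Double angle)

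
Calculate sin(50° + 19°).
sin(50° + 19°) = sin 50° cos 19° + cos 50° sin 19° = 0.9336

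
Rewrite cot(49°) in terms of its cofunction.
cot(49°) = tan(90° - 49°) = tan(41°)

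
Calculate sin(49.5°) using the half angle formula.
sin(49.5°) = √((1 - cos 99°)/2) = 0.7604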